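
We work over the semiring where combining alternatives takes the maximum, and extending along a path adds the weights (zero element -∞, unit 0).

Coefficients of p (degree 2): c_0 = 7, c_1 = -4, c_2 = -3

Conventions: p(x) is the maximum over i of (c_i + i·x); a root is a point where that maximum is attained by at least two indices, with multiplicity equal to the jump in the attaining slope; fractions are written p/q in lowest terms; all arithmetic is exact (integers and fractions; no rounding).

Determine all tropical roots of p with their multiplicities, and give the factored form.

hull edge (i=0, c=7) to (i=2, c=-3): slope -5, span 2
Factored form: p(x) = -3 ⊗ (x ⊕ 5) ⊗ (x ⊕ 5)
Answer: roots = 5 (mult 2)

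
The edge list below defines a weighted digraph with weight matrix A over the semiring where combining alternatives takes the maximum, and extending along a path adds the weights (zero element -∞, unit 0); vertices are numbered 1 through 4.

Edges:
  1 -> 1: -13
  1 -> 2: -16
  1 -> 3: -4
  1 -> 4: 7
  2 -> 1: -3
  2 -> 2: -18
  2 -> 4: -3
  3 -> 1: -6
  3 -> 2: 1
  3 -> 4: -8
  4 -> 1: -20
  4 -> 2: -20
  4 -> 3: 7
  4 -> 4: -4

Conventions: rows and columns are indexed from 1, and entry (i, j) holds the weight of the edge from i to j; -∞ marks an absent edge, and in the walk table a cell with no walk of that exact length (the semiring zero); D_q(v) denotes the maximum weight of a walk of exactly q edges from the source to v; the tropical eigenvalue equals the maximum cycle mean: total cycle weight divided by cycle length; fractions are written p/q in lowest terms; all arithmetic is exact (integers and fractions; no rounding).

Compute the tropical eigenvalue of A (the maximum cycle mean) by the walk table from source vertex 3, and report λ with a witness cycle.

q=0: [-∞, -∞, 0, -∞]
q=1: [-6, 1, -∞, -8]
q=2: [-2, -17, -1, 1]
q=3: [-7, 0, 8, 5]
q=4: [2, 9, 12, 1]
Optimal cycle mean attained by: cycle 1->4->3->2->1, total 7 + 7 + 1 + (-3), length 4.
Answer: λ = 3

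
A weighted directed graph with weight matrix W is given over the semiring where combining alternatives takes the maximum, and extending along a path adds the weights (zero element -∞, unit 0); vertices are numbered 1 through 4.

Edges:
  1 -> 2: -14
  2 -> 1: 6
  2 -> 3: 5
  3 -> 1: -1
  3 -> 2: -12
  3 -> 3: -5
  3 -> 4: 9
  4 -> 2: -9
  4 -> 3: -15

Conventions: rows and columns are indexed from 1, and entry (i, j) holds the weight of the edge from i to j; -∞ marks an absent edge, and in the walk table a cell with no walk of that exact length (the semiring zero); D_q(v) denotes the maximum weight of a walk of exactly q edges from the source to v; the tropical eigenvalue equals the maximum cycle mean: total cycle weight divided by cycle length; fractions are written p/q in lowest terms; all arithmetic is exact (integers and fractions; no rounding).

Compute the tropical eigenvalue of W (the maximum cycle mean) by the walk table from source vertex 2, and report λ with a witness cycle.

q=0: [-∞, 0, -∞, -∞]
q=1: [6, -∞, 5, -∞]
q=2: [4, -7, 0, 14]
q=3: [-1, 5, -1, 9]
q=4: [11, 0, 10, 8]
Optimal cycle mean attained by: cycle 2->3->4->2, total 5 + 9 + (-9), length 3.
Answer: λ = 5/3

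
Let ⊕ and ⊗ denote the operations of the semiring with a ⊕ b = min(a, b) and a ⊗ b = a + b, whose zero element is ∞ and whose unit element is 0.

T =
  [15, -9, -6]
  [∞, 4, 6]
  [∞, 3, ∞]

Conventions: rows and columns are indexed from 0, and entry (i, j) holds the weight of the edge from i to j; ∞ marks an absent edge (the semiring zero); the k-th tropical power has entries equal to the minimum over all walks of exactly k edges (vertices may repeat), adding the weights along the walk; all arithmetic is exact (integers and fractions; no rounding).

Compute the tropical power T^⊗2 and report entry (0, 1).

T^⊗2:
  [30, -5, -3]
  [∞, 8, 10]
  [∞, 7, 9]
Key observation: the optimum is the walk 0->1->1, with weight (-9) + 4 = -5.
Optimal value attained by: walk 0->1->1.
Answer: (T^⊗2)[0][1] = -5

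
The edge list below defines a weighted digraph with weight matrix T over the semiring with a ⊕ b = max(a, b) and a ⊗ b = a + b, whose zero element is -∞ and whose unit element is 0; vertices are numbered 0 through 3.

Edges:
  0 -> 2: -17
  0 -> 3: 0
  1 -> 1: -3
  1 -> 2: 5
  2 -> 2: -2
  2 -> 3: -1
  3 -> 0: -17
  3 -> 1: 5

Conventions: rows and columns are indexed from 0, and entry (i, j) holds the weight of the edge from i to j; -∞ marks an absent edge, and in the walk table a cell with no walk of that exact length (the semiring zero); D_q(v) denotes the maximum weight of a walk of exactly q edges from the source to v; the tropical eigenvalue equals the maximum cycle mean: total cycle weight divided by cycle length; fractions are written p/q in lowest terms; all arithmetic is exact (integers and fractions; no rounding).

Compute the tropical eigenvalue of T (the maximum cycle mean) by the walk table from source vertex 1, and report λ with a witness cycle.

q=0: [-∞, 0, -∞, -∞]
q=1: [-∞, -3, 5, -∞]
q=2: [-∞, -6, 3, 4]
q=3: [-13, 9, 1, 2]
q=4: [-15, 7, 14, 0]
Optimal cycle mean attained by: cycle 1->2->3->1, total 5 + (-1) + 5, length 3.
Answer: λ = 3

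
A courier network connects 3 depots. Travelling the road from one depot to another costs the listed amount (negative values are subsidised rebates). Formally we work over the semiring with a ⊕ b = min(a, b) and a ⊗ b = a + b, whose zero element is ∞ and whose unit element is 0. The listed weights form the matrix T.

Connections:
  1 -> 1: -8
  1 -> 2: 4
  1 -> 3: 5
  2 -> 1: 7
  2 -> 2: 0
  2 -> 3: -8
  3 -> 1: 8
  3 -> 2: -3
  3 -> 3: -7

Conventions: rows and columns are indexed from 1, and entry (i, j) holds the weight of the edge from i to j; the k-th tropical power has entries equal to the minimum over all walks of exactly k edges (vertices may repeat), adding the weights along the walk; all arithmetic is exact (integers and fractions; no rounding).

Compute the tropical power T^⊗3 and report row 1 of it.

T^⊗2:
  [-16, -4, -4]
  [-1, -11, -15]
  [0, -10, -14]
T^⊗3:
  [-24, -12, -12]
  [-9, -18, -22]
  [-8, -17, -21]
Answer: row 1 of T^⊗3 = [-24, -12, -12]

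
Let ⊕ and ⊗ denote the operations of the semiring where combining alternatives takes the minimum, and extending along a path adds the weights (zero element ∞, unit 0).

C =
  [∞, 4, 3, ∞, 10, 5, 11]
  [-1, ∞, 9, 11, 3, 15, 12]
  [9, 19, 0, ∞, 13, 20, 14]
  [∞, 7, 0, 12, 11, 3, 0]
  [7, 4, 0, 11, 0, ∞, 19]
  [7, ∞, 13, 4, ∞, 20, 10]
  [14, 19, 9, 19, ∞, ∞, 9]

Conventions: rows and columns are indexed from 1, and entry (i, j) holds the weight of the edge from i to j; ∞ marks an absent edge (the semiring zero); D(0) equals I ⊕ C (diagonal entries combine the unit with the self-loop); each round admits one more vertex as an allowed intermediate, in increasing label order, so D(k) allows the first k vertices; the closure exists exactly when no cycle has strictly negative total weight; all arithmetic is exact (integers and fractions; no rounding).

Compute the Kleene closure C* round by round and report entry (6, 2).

D(0):
  [0, 4, 3, ∞, 10, 5, 11]
  [-1, 0, 9, 11, 3, 15, 12]
  [9, 19, 0, ∞, 13, 20, 14]
  [∞, 7, 0, 0, 11, 3, 0]
  [7, 4, 0, 11, 0, ∞, 19]
  [7, ∞, 13, 4, ∞, 0, 10]
  [14, 19, 9, 19, ∞, ∞, 0]
D(1):
  [0, 4, 3, ∞, 10, 5, 11]
  [-1, 0, 2, 11, 3, 4, 10]
  [9, 13, 0, ∞, 13, 14, 14]
  [∞, 7, 0, 0, 11, 3, 0]
  [7, 4, 0, 11, 0, 12, 18]
  [7, 11, 10, 4, 17, 0, 10]
  [14, 18, 9, 19, 24, 19, 0]
D(2):
  [0, 4, 3, 15, 7, 5, 11]
  [-1, 0, 2, 11, 3, 4, 10]
  [9, 13, 0, 24, 13, 14, 14]
  [6, 7, 0, 0, 10, 3, 0]
  [3, 4, 0, 11, 0, 8, 14]
  [7, 11, 10, 4, 14, 0, 10]
  [14, 18, 9, 19, 21, 19, 0]
D(3):
  [0, 4, 3, 15, 7, 5, 11]
  [-1, 0, 2, 11, 3, 4, 10]
  [9, 13, 0, 24, 13, 14, 14]
  [6, 7, 0, 0, 10, 3, 0]
  [3, 4, 0, 11, 0, 8, 14]
  [7, 11, 10, 4, 14, 0, 10]
  [14, 18, 9, 19, 21, 19, 0]
D(4):
  [0, 4, 3, 15, 7, 5, 11]
  [-1, 0, 2, 11, 3, 4, 10]
  [9, 13, 0, 24, 13, 14, 14]
  [6, 7, 0, 0, 10, 3, 0]
  [3, 4, 0, 11, 0, 8, 11]
  [7, 11, 4, 4, 14, 0, 4]
  [14, 18, 9, 19, 21, 19, 0]
D(5):
  [0, 4, 3, 15, 7, 5, 11]
  [-1, 0, 2, 11, 3, 4, 10]
  [9, 13, 0, 24, 13, 14, 14]
  [6, 7, 0, 0, 10, 3, 0]
  [3, 4, 0, 11, 0, 8, 11]
  [7, 11, 4, 4, 14, 0, 4]
  [14, 18, 9, 19, 21, 19, 0]
D(6):
  [0, 4, 3, 9, 7, 5, 9]
  [-1, 0, 2, 8, 3, 4, 8]
  [9, 13, 0, 18, 13, 14, 14]
  [6, 7, 0, 0, 10, 3, 0]
  [3, 4, 0, 11, 0, 8, 11]
  [7, 11, 4, 4, 14, 0, 4]
  [14, 18, 9, 19, 21, 19, 0]
D(7):
  [0, 4, 3, 9, 7, 5, 9]
  [-1, 0, 2, 8, 3, 4, 8]
  [9, 13, 0, 18, 13, 14, 14]
  [6, 7, 0, 0, 10, 3, 0]
  [3, 4, 0, 11, 0, 8, 11]
  [7, 11, 4, 4, 14, 0, 4]
  [14, 18, 9, 19, 21, 19, 0]
Answer: C*[6][2] = 11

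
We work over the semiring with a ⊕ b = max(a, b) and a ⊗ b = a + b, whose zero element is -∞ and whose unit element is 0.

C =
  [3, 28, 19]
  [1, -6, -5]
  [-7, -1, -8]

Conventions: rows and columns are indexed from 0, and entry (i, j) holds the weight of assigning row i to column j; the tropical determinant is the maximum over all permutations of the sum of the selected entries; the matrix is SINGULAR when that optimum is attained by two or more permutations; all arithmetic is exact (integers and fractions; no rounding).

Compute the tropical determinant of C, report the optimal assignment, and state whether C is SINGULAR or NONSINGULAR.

σ = (0, 1, 2): 3 + (-6) + (-8) = -11
σ = (0, 2, 1): 3 + (-5) + (-1) = -3
σ = (1, 0, 2): 28 + 1 + (-8) = 21
σ = (1, 2, 0): 28 + (-5) + (-7) = 16
σ = (2, 0, 1): 19 + 1 + (-1) = 19
σ = (2, 1, 0): 19 + (-6) + (-7) = 6
Optimal value attained by: σ = (1, 0, 2).
Answer: det⊕(C) = 21; verdict: NONSINGULAR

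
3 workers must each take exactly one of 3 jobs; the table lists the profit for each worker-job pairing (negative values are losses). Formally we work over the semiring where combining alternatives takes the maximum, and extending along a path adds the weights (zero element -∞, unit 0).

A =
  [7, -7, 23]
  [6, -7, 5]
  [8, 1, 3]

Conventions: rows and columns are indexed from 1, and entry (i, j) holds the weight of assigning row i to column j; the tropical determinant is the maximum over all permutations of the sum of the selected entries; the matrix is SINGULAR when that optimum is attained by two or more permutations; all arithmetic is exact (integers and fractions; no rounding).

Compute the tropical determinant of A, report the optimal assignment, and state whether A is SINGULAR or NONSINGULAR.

σ = (1, 2, 3): 7 + (-7) + 3 = 3
σ = (1, 3, 2): 7 + 5 + 1 = 13
σ = (2, 1, 3): (-7) + 6 + 3 = 2
σ = (2, 3, 1): (-7) + 5 + 8 = 6
σ = (3, 1, 2): 23 + 6 + 1 = 30
σ = (3, 2, 1): 23 + (-7) + 8 = 24
Optimal value attained by: σ = (3, 1, 2).
Answer: det⊕(A) = 30; verdict: NONSINGULAR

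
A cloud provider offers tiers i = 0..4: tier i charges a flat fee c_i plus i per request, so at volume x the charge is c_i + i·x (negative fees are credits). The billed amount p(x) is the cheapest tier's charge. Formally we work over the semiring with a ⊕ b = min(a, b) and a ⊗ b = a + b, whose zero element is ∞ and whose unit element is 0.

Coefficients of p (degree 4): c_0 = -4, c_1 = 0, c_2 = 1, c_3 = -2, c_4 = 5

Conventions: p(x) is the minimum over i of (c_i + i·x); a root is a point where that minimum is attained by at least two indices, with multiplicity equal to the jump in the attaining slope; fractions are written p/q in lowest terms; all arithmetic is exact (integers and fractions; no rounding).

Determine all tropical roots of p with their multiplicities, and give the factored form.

hull edge (i=0, c=-4) to (i=3, c=-2): slope 2/3, span 3
hull edge (i=3, c=-2) to (i=4, c=5): slope 7, span 1
Factored form: p(x) = 5 ⊗ (x ⊕ (-7)) ⊗ (x ⊕ (-2/3)) ⊗ (x ⊕ (-2/3)) ⊗ (x ⊕ (-2/3))
Answer: roots = -7 (mult 1), -2/3 (mult 3)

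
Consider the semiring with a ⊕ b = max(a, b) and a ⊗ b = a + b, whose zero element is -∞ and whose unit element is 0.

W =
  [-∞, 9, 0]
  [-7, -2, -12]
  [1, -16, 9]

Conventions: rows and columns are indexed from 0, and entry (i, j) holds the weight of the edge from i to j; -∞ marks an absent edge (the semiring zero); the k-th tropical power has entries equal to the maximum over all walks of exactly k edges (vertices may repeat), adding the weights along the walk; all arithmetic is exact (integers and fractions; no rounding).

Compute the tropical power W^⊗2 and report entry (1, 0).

W^⊗2:
  [2, 7, 9]
  [-9, 2, -3]
  [10, 10, 18]
Key observation: the optimum is the walk 1->1->0, with weight (-2) + (-7) = -9.
Optimal value attained by: walk 1->1->0.
Answer: (W^⊗2)[1][0] = -9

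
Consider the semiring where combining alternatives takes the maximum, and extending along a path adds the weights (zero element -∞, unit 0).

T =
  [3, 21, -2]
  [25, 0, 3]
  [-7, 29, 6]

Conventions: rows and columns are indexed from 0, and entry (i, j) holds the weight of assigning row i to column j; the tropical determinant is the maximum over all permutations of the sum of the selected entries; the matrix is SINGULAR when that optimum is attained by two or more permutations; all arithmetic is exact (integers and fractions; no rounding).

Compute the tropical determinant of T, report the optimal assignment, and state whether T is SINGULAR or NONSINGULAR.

σ = (0, 1, 2): 3 + 0 + 6 = 9
σ = (0, 2, 1): 3 + 3 + 29 = 35
σ = (1, 0, 2): 21 + 25 + 6 = 52
σ = (1, 2, 0): 21 + 3 + (-7) = 17
σ = (2, 0, 1): (-2) + 25 + 29 = 52
σ = (2, 1, 0): (-2) + 0 + (-7) = -9
Optimal value attained by: σ = (1, 0, 2).
Answer: det⊕(T) = 52; verdict: SINGULAR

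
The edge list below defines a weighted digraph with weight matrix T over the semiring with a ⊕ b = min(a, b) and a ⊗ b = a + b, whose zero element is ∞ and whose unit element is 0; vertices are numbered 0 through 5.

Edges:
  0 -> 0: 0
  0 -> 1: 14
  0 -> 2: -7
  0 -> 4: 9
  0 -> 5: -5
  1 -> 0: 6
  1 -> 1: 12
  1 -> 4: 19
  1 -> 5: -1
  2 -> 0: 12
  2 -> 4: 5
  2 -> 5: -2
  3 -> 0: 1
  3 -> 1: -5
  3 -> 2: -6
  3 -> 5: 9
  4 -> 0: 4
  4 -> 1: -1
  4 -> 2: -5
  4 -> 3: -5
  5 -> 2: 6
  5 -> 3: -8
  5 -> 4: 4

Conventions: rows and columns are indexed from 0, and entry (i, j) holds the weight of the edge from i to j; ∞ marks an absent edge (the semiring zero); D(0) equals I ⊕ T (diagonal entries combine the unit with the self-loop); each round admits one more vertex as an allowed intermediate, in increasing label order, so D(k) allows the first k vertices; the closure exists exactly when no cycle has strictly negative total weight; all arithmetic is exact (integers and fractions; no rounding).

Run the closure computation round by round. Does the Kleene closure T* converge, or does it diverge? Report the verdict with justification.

D(0):
  [0, 14, -7, ∞, 9, -5]
  [6, 0, ∞, ∞, 19, -1]
  [12, ∞, 0, ∞, 5, -2]
  [1, -5, -6, 0, ∞, 9]
  [4, -1, -5, -5, 0, ∞]
  [∞, ∞, 6, -8, 4, 0]
D(1):
  [0, 14, -7, ∞, 9, -5]
  [6, 0, -1, ∞, 15, -1]
  [12, 26, 0, ∞, 5, -2]
  [1, -5, -6, 0, 10, -4]
  [4, -1, -5, -5, 0, -1]
  [∞, ∞, 6, -8, 4, 0]
D(2):
  [0, 14, -7, ∞, 9, -5]
  [6, 0, -1, ∞, 15, -1]
  [12, 26, 0, ∞, 5, -2]
  [1, -5, -6, 0, 10, -6]
  [4, -1, -5, -5, 0, -2]
  [∞, ∞, 6, -8, 4, 0]
D(3):
  [0, 14, -7, ∞, -2, -9]
  [6, 0, -1, ∞, 4, -3]
  [12, 26, 0, ∞, 5, -2]
  [1, -5, -6, 0, -1, -8]
  [4, -1, -5, -5, 0, -7]
  [18, 32, 6, -8, 4, 0]
Detection: at round 4, diagonal entry (4, 4) turns strictly negative.
Key observation: the cycle 4->3->0->2->4 has total weight (-5) + 1 + (-7) + 5, which is strictly negative.
Answer: DIVERGES — negative cycle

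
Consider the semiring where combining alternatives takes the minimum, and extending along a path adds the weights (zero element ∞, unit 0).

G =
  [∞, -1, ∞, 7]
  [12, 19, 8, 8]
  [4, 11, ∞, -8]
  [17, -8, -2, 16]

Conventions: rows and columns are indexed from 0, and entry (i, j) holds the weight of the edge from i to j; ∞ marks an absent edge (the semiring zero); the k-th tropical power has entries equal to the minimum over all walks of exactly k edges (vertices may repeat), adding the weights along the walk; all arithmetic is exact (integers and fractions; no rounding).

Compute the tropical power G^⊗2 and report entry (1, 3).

G^⊗2:
  [11, -1, 5, 7]
  [12, 0, 6, 0]
  [9, -16, -10, 8]
  [2, 8, 0, -10]
Key observation: the optimum is the walk 1->2->3, with weight 8 + (-8) = 0.
Optimal value attained by: walk 1->2->3.
Answer: (G^⊗2)[1][3] = 0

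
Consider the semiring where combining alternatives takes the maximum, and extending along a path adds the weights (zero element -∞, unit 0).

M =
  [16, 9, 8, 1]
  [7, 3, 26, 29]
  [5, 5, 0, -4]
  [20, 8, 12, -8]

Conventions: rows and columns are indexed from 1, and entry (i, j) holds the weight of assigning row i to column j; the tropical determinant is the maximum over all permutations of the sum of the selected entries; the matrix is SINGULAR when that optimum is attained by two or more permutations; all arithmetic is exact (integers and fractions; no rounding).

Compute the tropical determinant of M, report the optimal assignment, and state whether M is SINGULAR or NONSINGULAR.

σ = (1, 2, 3, 4): 16 + 3 + 0 + (-8) = 11
σ = (1, 2, 4, 3): 16 + 3 + (-4) + 12 = 27
σ = (1, 3, 2, 4): 16 + 26 + 5 + (-8) = 39
σ = (1, 3, 4, 2): 16 + 26 + (-4) + 8 = 46
σ = (1, 4, 2, 3): 16 + 29 + 5 + 12 = 62
σ = (1, 4, 3, 2): 16 + 29 + 0 + 8 = 53
σ = (2, 1, 3, 4): 9 + 7 + 0 + (-8) = 8
σ = (2, 1, 4, 3): 9 + 7 + (-4) + 12 = 24
σ = (2, 3, 1, 4): 9 + 26 + 5 + (-8) = 32
σ = (2, 3, 4, 1): 9 + 26 + (-4) + 20 = 51
σ = (2, 4, 1, 3): 9 + 29 + 5 + 12 = 55
σ = (2, 4, 3, 1): 9 + 29 + 0 + 20 = 58
σ = (3, 1, 2, 4): 8 + 7 + 5 + (-8) = 12
σ = (3, 1, 4, 2): 8 + 7 + (-4) + 8 = 19
σ = (3, 2, 1, 4): 8 + 3 + 5 + (-8) = 8
σ = (3, 2, 4, 1): 8 + 3 + (-4) + 20 = 27
σ = (3, 4, 1, 2): 8 + 29 + 5 + 8 = 50
σ = (3, 4, 2, 1): 8 + 29 + 5 + 20 = 62
σ = (4, 1, 2, 3): 1 + 7 + 5 + 12 = 25
σ = (4, 1, 3, 2): 1 + 7 + 0 + 8 = 16
σ = (4, 2, 1, 3): 1 + 3 + 5 + 12 = 21
σ = (4, 2, 3, 1): 1 + 3 + 0 + 20 = 24
σ = (4, 3, 1, 2): 1 + 26 + 5 + 8 = 40
σ = (4, 3, 2, 1): 1 + 26 + 5 + 20 = 52
Optimal value attained by: σ = (1, 4, 2, 3).
Answer: det⊕(M) = 62; verdict: SINGULAR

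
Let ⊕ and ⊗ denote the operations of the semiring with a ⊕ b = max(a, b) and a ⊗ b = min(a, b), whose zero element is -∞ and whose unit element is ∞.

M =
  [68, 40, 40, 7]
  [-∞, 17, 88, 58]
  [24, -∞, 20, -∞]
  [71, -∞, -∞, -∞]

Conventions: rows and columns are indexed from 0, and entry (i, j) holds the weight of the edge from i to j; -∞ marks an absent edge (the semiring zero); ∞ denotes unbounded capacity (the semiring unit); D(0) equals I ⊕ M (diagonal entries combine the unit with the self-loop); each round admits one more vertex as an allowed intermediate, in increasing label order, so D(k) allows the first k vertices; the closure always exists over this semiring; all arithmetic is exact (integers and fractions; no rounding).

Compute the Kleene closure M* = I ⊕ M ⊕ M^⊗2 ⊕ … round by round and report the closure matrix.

D(0):
  [∞, 40, 40, 7]
  [-∞, ∞, 88, 58]
  [24, -∞, ∞, -∞]
  [71, -∞, -∞, ∞]
D(1):
  [∞, 40, 40, 7]
  [-∞, ∞, 88, 58]
  [24, 24, ∞, 7]
  [71, 40, 40, ∞]
D(2):
  [∞, 40, 40, 40]
  [-∞, ∞, 88, 58]
  [24, 24, ∞, 24]
  [71, 40, 40, ∞]
D(3):
  [∞, 40, 40, 40]
  [24, ∞, 88, 58]
  [24, 24, ∞, 24]
  [71, 40, 40, ∞]
D(4):
  [∞, 40, 40, 40]
  [58, ∞, 88, 58]
  [24, 24, ∞, 24]
  [71, 40, 40, ∞]
Answer: M* = [[∞, 40, 40, 40], [58, ∞, 88, 58], [24, 24, ∞, 24], [71, 40, 40, ∞]]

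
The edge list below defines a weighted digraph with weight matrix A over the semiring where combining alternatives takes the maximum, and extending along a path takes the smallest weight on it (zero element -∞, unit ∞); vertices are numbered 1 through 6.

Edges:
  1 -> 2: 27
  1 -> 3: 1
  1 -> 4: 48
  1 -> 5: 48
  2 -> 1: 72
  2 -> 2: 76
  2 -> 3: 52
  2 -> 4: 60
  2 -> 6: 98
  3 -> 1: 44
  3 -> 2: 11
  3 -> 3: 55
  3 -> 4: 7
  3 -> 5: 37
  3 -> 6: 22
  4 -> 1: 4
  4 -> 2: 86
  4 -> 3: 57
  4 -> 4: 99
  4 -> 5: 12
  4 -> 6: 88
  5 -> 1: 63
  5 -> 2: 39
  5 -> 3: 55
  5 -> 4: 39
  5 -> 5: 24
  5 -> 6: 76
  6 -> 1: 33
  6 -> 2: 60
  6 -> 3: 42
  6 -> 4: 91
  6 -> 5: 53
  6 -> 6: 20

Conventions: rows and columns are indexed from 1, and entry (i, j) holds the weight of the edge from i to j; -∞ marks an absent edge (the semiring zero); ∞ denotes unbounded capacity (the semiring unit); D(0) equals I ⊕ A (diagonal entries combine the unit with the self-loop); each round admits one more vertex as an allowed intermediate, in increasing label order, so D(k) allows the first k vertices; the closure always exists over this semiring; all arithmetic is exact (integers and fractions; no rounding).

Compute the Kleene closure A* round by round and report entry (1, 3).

D(0):
  [∞, 27, 1, 48, 48, -∞]
  [72, ∞, 52, 60, -∞, 98]
  [44, 11, ∞, 7, 37, 22]
  [4, 86, 57, ∞, 12, 88]
  [63, 39, 55, 39, ∞, 76]
  [33, 60, 42, 91, 53, ∞]
D(1):
  [∞, 27, 1, 48, 48, -∞]
  [72, ∞, 52, 60, 48, 98]
  [44, 27, ∞, 44, 44, 22]
  [4, 86, 57, ∞, 12, 88]
  [63, 39, 55, 48, ∞, 76]
  [33, 60, 42, 91, 53, ∞]
D(2):
  [∞, 27, 27, 48, 48, 27]
  [72, ∞, 52, 60, 48, 98]
  [44, 27, ∞, 44, 44, 27]
  [72, 86, 57, ∞, 48, 88]
  [63, 39, 55, 48, ∞, 76]
  [60, 60, 52, 91, 53, ∞]
D(3):
  [∞, 27, 27, 48, 48, 27]
  [72, ∞, 52, 60, 48, 98]
  [44, 27, ∞, 44, 44, 27]
  [72, 86, 57, ∞, 48, 88]
  [63, 39, 55, 48, ∞, 76]
  [60, 60, 52, 91, 53, ∞]
D(4):
  [∞, 48, 48, 48, 48, 48]
  [72, ∞, 57, 60, 48, 98]
  [44, 44, ∞, 44, 44, 44]
  [72, 86, 57, ∞, 48, 88]
  [63, 48, 55, 48, ∞, 76]
  [72, 86, 57, 91, 53, ∞]
D(5):
  [∞, 48, 48, 48, 48, 48]
  [72, ∞, 57, 60, 48, 98]
  [44, 44, ∞, 44, 44, 44]
  [72, 86, 57, ∞, 48, 88]
  [63, 48, 55, 48, ∞, 76]
  [72, 86, 57, 91, 53, ∞]
D(6):
  [∞, 48, 48, 48, 48, 48]
  [72, ∞, 57, 91, 53, 98]
  [44, 44, ∞, 44, 44, 44]
  [72, 86, 57, ∞, 53, 88]
  [72, 76, 57, 76, ∞, 76]
  [72, 86, 57, 91, 53, ∞]
Answer: A*[1][3] = 48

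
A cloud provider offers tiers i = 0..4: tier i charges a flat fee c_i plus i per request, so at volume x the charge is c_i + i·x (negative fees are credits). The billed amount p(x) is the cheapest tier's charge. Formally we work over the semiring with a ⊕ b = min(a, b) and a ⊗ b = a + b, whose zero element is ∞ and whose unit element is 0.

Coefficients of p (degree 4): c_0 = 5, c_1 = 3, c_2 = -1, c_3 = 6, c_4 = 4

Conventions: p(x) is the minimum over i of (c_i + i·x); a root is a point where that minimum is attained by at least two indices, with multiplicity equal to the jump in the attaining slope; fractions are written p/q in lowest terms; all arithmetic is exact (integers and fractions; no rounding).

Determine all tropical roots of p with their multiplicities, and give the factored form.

hull edge (i=0, c=5) to (i=2, c=-1): slope -3, span 2
hull edge (i=2, c=-1) to (i=4, c=4): slope 5/2, span 2
Factored form: p(x) = 4 ⊗ (x ⊕ (-5/2)) ⊗ (x ⊕ (-5/2)) ⊗ (x ⊕ 3) ⊗ (x ⊕ 3)
Answer: roots = -5/2 (mult 2), 3 (mult 2)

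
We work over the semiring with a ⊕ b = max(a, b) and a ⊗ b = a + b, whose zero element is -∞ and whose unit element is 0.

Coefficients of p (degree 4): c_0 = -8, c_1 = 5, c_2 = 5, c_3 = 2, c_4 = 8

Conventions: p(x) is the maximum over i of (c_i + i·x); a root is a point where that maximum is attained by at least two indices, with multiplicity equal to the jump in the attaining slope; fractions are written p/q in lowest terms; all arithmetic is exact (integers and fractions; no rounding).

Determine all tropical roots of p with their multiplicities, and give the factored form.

hull edge (i=0, c=-8) to (i=1, c=5): slope 13, span 1
hull edge (i=1, c=5) to (i=4, c=8): slope 1, span 3
Factored form: p(x) = 8 ⊗ (x ⊕ (-13)) ⊗ (x ⊕ (-1)) ⊗ (x ⊕ (-1)) ⊗ (x ⊕ (-1))
Answer: roots = -13 (mult 1), -1 (mult 3)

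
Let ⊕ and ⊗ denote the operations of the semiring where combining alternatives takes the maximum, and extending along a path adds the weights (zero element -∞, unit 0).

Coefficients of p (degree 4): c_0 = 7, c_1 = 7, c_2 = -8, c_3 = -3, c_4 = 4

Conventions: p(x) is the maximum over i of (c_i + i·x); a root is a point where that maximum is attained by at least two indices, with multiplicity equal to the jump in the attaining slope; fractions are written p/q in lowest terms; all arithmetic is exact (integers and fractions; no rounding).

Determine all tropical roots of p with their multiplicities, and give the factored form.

hull edge (i=0, c=7) to (i=1, c=7): slope 0, span 1
hull edge (i=1, c=7) to (i=4, c=4): slope -1, span 3
Factored form: p(x) = 4 ⊗ (x ⊕ 0) ⊗ (x ⊕ 1) ⊗ (x ⊕ 1) ⊗ (x ⊕ 1)
Answer: roots = 0 (mult 1), 1 (mult 3)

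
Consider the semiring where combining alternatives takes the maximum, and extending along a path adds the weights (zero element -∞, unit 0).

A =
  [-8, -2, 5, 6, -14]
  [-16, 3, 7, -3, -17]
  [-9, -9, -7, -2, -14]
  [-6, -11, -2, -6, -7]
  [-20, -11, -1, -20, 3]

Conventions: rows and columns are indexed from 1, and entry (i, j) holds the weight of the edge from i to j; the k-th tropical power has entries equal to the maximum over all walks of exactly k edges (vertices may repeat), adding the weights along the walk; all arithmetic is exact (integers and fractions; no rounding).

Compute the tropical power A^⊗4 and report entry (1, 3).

A^⊗2:
  [0, 1, 5, 3, -1]
  [-2, 6, 10, 5, -7]
  [-8, -6, -2, -3, -9]
  [-11, -8, -1, 0, -4]
  [-10, -8, 2, -3, 6]
A^⊗3:
  [-3, 4, 8, 6, 2]
  [1, 9, 13, 8, -2]
  [-9, -3, 1, -2, -6]
  [-6, -5, -1, -3, -1]
  [-7, -5, 5, 0, 9]
A^⊗4:
  [0, 7, 11, 6, 5]
  [4, 12, 16, 11, 1]
  [-8, 0, 4, -1, -3]
  [-9, -2, 2, 0, 2]
  [-4, -2, 8, 3, 12]
Key observation: the optimum is the walk 1->2->2->2->3, with weight (-2) + 3 + 3 + 7 = 11.
Optimal value attained by: walk 1->2->2->2->3.
Answer: (A^⊗4)[1][3] = 11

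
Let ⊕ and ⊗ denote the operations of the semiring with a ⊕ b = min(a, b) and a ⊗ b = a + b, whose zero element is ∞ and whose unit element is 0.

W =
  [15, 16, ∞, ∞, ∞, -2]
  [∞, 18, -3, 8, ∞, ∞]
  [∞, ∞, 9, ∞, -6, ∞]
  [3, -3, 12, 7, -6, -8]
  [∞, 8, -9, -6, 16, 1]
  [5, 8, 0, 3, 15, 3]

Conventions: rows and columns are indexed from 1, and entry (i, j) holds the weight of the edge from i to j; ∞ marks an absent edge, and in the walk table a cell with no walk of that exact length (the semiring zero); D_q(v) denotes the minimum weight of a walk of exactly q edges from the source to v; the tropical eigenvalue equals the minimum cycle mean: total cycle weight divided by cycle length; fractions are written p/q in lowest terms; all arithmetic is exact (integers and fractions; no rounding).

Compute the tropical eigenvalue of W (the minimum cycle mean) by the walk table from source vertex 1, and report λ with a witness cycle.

q=0: [0, ∞, ∞, ∞, ∞, ∞]
q=1: [15, 16, ∞, ∞, ∞, -2]
q=2: [3, 6, -2, 1, 13, 1]
q=3: [4, -2, 1, 4, -8, -7]
q=4: [-2, 0, -17, -14, -5, -7]
q=5: [-11, -17, -14, -11, -23, -22]
q=6: [-17, -15, -32, -29, -20, -22]
Optimal cycle mean attained by: cycle 3->5->3, total (-6) + (-9), length 2.
Answer: λ = -15/2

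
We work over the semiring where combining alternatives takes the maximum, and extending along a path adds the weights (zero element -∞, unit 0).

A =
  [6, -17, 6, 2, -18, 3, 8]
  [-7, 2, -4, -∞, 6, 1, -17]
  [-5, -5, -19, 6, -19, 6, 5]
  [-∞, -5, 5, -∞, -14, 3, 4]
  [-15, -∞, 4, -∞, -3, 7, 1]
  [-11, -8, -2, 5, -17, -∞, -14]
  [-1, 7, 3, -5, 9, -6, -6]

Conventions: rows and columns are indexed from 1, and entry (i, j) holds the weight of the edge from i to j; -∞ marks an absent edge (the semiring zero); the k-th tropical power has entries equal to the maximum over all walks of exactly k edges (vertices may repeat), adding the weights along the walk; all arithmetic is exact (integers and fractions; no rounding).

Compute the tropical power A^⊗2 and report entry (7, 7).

A^⊗2:
  [12, 15, 12, 12, 17, 12, 14]
  [-1, 4, 10, 6, 8, 13, 7]
  [4, 12, 11, 11, 14, 9, 10]
  [3, 11, 7, 11, 13, 11, 10]
  [0, 8, 5, 12, 10, 10, 9]
  [-5, 0, 10, 4, -2, 8, 9]
  [5, 9, 13, 9, 13, 16, 10]
Key observation: the optimum is the walk 7->5->7, with weight 9 + 1 = 10.
Optimal value attained by: walk 7->5->7.
Answer: (A^⊗2)[7][7] = 10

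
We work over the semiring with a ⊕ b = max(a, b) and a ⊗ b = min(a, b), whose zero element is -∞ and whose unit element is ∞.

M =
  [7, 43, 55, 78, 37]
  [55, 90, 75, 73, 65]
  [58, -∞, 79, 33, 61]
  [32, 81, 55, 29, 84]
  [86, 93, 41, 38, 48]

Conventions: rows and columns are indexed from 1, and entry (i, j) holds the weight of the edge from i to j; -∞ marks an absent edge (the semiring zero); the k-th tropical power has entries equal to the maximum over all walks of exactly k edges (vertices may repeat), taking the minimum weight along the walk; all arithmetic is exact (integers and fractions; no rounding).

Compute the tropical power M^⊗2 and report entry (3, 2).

M^⊗2:
  [55, 78, 55, 43, 78]
  [65, 90, 75, 73, 73]
  [61, 61, 79, 58, 61]
  [84, 84, 75, 73, 65]
  [55, 90, 75, 78, 65]
Key observation: the optimum is the walk 3->5->2, with weight 61 min 93 = 61.
Optimal value attained by: walk 3->5->2.
Answer: (M^⊗2)[3][2] = 61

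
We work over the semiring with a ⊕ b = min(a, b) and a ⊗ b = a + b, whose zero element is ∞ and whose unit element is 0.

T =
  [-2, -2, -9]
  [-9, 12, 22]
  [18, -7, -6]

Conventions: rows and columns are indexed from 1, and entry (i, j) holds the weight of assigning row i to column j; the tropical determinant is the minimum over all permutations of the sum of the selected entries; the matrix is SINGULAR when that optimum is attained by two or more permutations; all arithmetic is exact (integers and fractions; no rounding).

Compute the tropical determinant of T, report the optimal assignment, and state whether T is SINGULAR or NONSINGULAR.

σ = (1, 2, 3): (-2) + 12 + (-6) = 4
σ = (1, 3, 2): (-2) + 22 + (-7) = 13
σ = (2, 1, 3): (-2) + (-9) + (-6) = -17
σ = (2, 3, 1): (-2) + 22 + 18 = 38
σ = (3, 1, 2): (-9) + (-9) + (-7) = -25
σ = (3, 2, 1): (-9) + 12 + 18 = 21
Optimal value attained by: σ = (3, 1, 2).
Answer: det⊕(T) = -25; verdict: NONSINGULAR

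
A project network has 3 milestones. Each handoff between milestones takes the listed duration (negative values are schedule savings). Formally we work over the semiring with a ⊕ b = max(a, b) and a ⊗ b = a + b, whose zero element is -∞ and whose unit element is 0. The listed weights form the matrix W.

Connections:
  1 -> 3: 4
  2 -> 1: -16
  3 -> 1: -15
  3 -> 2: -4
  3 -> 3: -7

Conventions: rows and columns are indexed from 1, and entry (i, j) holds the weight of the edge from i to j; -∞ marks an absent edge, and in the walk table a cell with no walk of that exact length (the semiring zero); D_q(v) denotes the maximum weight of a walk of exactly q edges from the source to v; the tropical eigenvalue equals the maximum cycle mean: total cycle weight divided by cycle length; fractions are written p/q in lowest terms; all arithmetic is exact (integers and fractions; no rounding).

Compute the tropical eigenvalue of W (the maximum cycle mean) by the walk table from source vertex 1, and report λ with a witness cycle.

q=0: [0, -∞, -∞]
q=1: [-∞, -∞, 4]
q=2: [-11, 0, -3]
q=3: [-16, -7, -7]
Optimal cycle mean attained by: cycle 1->3->2->1, total 4 + (-4) + (-16), length 3.
Answer: λ = -16/3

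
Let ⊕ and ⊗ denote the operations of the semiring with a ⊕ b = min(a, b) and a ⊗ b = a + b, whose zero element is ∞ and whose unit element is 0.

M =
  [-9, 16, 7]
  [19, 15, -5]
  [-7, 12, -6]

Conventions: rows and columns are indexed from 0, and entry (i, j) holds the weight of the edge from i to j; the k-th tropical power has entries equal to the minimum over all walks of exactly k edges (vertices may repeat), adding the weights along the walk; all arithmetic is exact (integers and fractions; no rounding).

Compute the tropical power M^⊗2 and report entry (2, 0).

M^⊗2:
  [-18, 7, -2]
  [-12, 7, -11]
  [-16, 6, -12]
Key observation: the optimum is the walk 2->0->0, with weight (-7) + (-9) = -16.
Optimal value attained by: walk 2->0->0.
Answer: (M^⊗2)[2][0] = -16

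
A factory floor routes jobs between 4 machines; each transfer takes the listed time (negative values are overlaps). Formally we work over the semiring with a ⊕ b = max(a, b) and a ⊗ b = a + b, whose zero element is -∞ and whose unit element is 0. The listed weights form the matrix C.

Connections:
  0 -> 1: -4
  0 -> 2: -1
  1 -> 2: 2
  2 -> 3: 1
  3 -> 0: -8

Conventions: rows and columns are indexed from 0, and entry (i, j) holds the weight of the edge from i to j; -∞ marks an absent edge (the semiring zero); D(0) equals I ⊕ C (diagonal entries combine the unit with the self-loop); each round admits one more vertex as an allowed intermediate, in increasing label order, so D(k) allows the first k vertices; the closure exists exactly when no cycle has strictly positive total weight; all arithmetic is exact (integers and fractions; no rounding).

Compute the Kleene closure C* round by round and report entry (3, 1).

D(0):
  [0, -4, -1, -∞]
  [-∞, 0, 2, -∞]
  [-∞, -∞, 0, 1]
  [-8, -∞, -∞, 0]
D(1):
  [0, -4, -1, -∞]
  [-∞, 0, 2, -∞]
  [-∞, -∞, 0, 1]
  [-8, -12, -9, 0]
D(2):
  [0, -4, -1, -∞]
  [-∞, 0, 2, -∞]
  [-∞, -∞, 0, 1]
  [-8, -12, -9, 0]
D(3):
  [0, -4, -1, 0]
  [-∞, 0, 2, 3]
  [-∞, -∞, 0, 1]
  [-8, -12, -9, 0]
D(4):
  [0, -4, -1, 0]
  [-5, 0, 2, 3]
  [-7, -11, 0, 1]
  [-8, -12, -9, 0]
Answer: C*[3][1] = -12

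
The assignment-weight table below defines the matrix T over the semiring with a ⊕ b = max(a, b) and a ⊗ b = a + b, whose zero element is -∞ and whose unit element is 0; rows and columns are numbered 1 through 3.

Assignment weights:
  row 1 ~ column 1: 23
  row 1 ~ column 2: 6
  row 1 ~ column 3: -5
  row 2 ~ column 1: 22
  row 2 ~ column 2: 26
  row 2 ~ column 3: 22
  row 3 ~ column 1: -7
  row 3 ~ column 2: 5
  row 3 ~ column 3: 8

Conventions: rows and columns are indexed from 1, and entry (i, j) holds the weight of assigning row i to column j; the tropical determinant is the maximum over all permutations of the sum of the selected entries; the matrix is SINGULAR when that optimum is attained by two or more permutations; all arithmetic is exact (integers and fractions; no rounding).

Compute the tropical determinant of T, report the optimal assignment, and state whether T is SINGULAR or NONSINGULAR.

σ = (1, 2, 3): 23 + 26 + 8 = 57
σ = (1, 3, 2): 23 + 22 + 5 = 50
σ = (2, 1, 3): 6 + 22 + 8 = 36
σ = (2, 3, 1): 6 + 22 + (-7) = 21
σ = (3, 1, 2): (-5) + 22 + 5 = 22
σ = (3, 2, 1): (-5) + 26 + (-7) = 14
Optimal value attained by: σ = (1, 2, 3).
Answer: det⊕(T) = 57; verdict: NONSINGULAR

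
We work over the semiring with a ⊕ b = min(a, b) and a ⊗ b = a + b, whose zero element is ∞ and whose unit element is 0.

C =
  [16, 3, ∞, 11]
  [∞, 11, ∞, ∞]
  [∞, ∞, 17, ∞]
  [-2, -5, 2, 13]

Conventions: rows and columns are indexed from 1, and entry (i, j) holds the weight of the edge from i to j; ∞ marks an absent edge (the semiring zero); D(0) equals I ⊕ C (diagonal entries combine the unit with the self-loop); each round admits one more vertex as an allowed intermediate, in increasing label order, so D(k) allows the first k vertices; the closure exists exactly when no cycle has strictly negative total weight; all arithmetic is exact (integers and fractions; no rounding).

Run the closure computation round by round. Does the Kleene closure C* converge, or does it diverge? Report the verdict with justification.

D(0):
  [0, 3, ∞, 11]
  [∞, 0, ∞, ∞]
  [∞, ∞, 0, ∞]
  [-2, -5, 2, 0]
D(1):
  [0, 3, ∞, 11]
  [∞, 0, ∞, ∞]
  [∞, ∞, 0, ∞]
  [-2, -5, 2, 0]
D(2):
  [0, 3, ∞, 11]
  [∞, 0, ∞, ∞]
  [∞, ∞, 0, ∞]
  [-2, -5, 2, 0]
D(3):
  [0, 3, ∞, 11]
  [∞, 0, ∞, ∞]
  [∞, ∞, 0, ∞]
  [-2, -5, 2, 0]
D(4):
  [0, 3, 13, 11]
  [∞, 0, ∞, ∞]
  [∞, ∞, 0, ∞]
  [-2, -5, 2, 0]
Key observation: every diagonal entry stays at the unit through all rounds, so no improving cycle exists.
Answer: CONVERGES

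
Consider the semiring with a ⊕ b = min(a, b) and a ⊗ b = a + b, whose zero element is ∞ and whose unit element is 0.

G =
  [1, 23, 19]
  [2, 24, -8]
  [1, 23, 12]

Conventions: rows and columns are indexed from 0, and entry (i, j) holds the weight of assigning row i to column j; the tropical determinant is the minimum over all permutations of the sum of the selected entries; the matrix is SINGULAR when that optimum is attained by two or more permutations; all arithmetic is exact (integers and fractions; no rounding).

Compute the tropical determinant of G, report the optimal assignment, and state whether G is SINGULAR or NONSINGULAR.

σ = (0, 1, 2): 1 + 24 + 12 = 37
σ = (0, 2, 1): 1 + (-8) + 23 = 16
σ = (1, 0, 2): 23 + 2 + 12 = 37
σ = (1, 2, 0): 23 + (-8) + 1 = 16
σ = (2, 0, 1): 19 + 2 + 23 = 44
σ = (2, 1, 0): 19 + 24 + 1 = 44
Optimal value attained by: σ = (0, 2, 1).
Answer: det⊕(G) = 16; verdict: SINGULAR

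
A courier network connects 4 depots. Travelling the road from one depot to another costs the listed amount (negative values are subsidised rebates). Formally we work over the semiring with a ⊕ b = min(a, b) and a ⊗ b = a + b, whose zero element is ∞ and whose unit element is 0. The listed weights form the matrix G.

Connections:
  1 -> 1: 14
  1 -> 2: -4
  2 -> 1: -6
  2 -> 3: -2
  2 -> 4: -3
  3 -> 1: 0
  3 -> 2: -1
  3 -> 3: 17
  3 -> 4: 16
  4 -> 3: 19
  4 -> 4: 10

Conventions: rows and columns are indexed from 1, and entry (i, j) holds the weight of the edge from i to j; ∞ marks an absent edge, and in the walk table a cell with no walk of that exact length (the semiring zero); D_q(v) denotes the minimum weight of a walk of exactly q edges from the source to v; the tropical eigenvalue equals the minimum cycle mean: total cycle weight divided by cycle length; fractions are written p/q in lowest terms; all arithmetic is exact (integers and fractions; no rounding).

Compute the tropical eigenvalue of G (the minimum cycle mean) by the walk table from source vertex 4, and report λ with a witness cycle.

q=0: [∞, ∞, ∞, 0]
q=1: [∞, ∞, 19, 10]
q=2: [19, 18, 29, 20]
q=3: [12, 15, 16, 15]
q=4: [9, 8, 13, 12]
Optimal cycle mean attained by: cycle 1->2->1, total (-4) + (-6), length 2.
Answer: λ = -5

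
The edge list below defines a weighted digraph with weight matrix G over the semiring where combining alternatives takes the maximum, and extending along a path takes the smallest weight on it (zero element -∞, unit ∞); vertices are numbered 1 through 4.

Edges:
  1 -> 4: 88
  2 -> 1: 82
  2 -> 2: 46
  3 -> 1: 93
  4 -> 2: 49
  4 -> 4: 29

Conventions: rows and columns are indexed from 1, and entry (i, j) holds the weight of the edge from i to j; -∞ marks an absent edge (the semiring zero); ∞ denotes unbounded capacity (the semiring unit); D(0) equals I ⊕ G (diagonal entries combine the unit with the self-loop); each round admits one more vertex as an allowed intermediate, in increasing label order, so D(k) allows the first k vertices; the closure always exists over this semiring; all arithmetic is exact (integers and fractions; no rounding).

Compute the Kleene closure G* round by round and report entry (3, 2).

D(0):
  [∞, -∞, -∞, 88]
  [82, ∞, -∞, -∞]
  [93, -∞, ∞, -∞]
  [-∞, 49, -∞, ∞]
D(1):
  [∞, -∞, -∞, 88]
  [82, ∞, -∞, 82]
  [93, -∞, ∞, 88]
  [-∞, 49, -∞, ∞]
D(2):
  [∞, -∞, -∞, 88]
  [82, ∞, -∞, 82]
  [93, -∞, ∞, 88]
  [49, 49, -∞, ∞]
D(3):
  [∞, -∞, -∞, 88]
  [82, ∞, -∞, 82]
  [93, -∞, ∞, 88]
  [49, 49, -∞, ∞]
D(4):
  [∞, 49, -∞, 88]
  [82, ∞, -∞, 82]
  [93, 49, ∞, 88]
  [49, 49, -∞, ∞]
Answer: G*[3][2] = 49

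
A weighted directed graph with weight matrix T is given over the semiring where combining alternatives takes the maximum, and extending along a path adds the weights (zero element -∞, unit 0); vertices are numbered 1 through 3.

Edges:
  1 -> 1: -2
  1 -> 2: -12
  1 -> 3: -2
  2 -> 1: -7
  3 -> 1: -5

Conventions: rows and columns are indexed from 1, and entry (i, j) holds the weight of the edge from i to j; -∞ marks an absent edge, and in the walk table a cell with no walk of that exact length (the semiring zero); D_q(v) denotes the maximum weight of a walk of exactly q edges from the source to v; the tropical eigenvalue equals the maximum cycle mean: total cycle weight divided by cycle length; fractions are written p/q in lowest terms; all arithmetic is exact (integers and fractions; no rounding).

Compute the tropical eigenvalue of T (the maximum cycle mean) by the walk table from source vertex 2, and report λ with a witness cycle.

q=0: [-∞, 0, -∞]
q=1: [-7, -∞, -∞]
q=2: [-9, -19, -9]
q=3: [-11, -21, -11]
Optimal cycle mean attained by: cycle 1->1, total (-2), length 1.
Answer: λ = -2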